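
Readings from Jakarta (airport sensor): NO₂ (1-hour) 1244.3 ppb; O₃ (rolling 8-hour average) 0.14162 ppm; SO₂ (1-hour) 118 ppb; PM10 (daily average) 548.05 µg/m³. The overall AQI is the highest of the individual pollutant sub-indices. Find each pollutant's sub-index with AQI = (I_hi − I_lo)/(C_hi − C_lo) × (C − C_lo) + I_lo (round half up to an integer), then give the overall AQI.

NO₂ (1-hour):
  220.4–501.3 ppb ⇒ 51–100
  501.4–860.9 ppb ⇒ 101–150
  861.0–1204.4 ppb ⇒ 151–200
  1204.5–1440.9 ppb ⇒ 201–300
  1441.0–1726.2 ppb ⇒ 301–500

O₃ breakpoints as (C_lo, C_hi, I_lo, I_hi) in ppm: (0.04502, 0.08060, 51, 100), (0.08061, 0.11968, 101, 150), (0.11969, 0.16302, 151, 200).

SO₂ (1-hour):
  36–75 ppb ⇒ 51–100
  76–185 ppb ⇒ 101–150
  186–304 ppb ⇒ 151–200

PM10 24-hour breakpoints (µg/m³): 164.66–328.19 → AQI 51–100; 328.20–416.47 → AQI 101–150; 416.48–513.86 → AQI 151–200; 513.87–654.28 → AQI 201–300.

225

NO₂: row 1204.5–1440.9 (AQI 201–300). (300−201)·(1244.3−1204.5)/(1440.9−1204.5) + 201 = 99·39.8/236.4 + 201 ≈ 217.67 → 218.
O₃: 0.14162 lies in 0.11969–0.16302, so I_lo=151, I_hi=200, C_lo=0.11969, C_hi=0.16302.
(200−151)/(0.16302−0.11969) × (0.14162−0.11969) + 151 = 49/0.04333 × 0.02193 + 151 ≈ 175.80 → 176.
SO₂: 118 ∈ [76, 185] ↔ index [101, 150].
101 + (118−76)·(150−101)/(185−76) = 101 + 42·49/109 ≈ 119.88, so AQI = 120.
PM10: 548.05 ∈ [513.87, 654.28] ↔ index [201, 300].
201 + (548.05−513.87)·(300−201)/(654.28−513.87) = 201 + 34.18·99/140.41 ≈ 225.10, so AQI = 225.
Sub-indices: NO₂→218, O₃→176, SO₂→120, PM10→225. Overall AQI = max = 225; dominant pollutant is PM10.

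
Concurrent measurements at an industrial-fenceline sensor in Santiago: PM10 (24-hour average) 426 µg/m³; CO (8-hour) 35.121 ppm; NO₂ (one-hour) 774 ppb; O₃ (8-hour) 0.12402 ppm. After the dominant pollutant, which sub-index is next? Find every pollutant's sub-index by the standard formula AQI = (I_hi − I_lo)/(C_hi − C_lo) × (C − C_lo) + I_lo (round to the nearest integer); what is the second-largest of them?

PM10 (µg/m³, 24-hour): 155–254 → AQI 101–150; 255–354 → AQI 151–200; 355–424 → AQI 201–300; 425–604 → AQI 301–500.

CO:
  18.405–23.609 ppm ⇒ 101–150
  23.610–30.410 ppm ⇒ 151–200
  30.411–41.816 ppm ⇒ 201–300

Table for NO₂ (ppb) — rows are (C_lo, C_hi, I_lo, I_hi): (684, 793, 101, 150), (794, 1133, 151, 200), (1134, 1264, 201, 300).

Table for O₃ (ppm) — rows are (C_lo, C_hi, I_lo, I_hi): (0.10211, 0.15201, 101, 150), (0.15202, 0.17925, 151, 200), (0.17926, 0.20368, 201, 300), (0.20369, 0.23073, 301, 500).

242

PM10 426: bracket 425–604 → index 301–500; slope 199/179, offset 1.
AQI = 301 + 199/179·1 ≈ 302.11 ⇒ 302.
CO: 35.121 ∈ [30.411, 41.816] ↔ index [201, 300].
201 + (35.121−30.411)·(300−201)/(41.816−30.411) = 201 + 4.710·99/11.405 ≈ 241.88, so AQI = 242.
NO₂: 774 ∈ [684, 793] ↔ index [101, 150].
101 + (774−684)·(150−101)/(793−684) = 101 + 90·49/109 ≈ 141.46, so AQI = 141.
O₃: row 0.10211–0.15201 (AQI 101–150). (150−101)·(0.12402−0.10211)/(0.15201−0.10211) + 101 = 49·0.02191/0.04990 + 101 ≈ 122.51 → 123.
Sub-indices: PM10→302, CO→242, NO₂→141, O₃→123. Ranked high→low: 302, 242, 141, 123. Second-highest sub-index = 242.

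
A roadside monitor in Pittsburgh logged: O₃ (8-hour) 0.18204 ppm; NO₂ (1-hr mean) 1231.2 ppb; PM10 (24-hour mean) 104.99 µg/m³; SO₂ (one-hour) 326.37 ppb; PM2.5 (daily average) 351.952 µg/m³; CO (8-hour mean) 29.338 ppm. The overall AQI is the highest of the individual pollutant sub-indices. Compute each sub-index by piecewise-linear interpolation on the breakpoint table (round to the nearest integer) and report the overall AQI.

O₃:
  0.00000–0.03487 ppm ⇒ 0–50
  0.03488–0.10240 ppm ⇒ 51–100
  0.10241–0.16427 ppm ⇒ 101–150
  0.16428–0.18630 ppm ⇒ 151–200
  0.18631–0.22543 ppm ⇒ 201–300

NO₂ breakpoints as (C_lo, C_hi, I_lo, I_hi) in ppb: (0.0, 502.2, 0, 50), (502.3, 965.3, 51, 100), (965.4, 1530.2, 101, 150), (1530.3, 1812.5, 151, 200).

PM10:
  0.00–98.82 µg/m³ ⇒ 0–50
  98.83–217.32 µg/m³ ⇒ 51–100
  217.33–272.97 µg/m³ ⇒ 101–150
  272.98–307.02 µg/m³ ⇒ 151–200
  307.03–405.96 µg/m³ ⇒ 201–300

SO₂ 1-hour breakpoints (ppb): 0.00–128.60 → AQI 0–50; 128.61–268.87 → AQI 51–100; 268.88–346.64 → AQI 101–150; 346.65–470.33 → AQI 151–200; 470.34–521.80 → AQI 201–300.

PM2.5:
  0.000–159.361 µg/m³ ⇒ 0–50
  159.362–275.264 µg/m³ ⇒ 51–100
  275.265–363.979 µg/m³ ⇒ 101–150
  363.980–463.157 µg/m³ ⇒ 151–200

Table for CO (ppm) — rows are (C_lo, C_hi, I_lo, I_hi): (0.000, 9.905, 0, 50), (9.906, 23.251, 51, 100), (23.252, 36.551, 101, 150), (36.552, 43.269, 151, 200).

191

O₃: 0.18204 lies in 0.16428–0.18630, so I_lo=151, I_hi=200, C_lo=0.16428, C_hi=0.18630.
(200−151)/(0.18630−0.16428) × (0.18204−0.16428) + 151 = 49/0.02202 × 0.01776 + 151 ≈ 190.52 → 191.
NO₂: row 965.4–1530.2 (AQI 101–150). (150−101)·(1231.2−965.4)/(1530.2−965.4) + 101 = 49·265.8/564.8 + 101 ≈ 124.06 → 124.
PM10: 104.99 ∈ [98.83, 217.32] ↔ index [51, 100].
51 + (104.99−98.83)·(100−51)/(217.32−98.83) = 51 + 6.16·49/118.49 ≈ 53.55, so AQI = 54.
SO₂: 326.37 lies in 268.88–346.64, so I_lo=101, I_hi=150, C_lo=268.88, C_hi=346.64.
(150−101)/(346.64−268.88) × (326.37−268.88) + 101 = 49/77.76 × 57.49 + 101 ≈ 137.23 → 137.
PM2.5 351.952: bracket 275.265–363.979 → index 101–150; slope 49/88.714, offset 76.687.
AQI = 101 + 49/88.714·76.687 ≈ 143.36 ⇒ 143.
CO: row 23.252–36.551 (AQI 101–150). (150−101)·(29.338−23.252)/(36.551−23.252) + 101 = 49·6.086/13.299 + 101 ≈ 123.42 → 123.
Sub-indices: O₃→191, NO₂→124, PM10→54, SO₂→137, PM2.5→143, CO→123. Overall AQI = max = 191; dominant pollutant is O₃.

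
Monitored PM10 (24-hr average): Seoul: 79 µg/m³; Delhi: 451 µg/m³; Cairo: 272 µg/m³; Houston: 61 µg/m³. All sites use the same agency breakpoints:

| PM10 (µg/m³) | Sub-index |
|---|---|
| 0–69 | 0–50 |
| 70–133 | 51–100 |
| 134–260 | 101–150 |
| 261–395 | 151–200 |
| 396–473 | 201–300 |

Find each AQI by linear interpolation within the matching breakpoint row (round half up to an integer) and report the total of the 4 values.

529

Seoul: row 70–133 (AQI 51–100). (100−51)·(79−70)/(133−70) + 51 = 49·9/63 + 51 ≈ 58.00 → 58.
Delhi: 451 ∈ [396, 473] ↔ index [201, 300].
201 + (451−396)·(300−201)/(473−396) = 201 + 55·99/77 ≈ 271.71, so AQI = 272.
Cairo: row 261–395 (AQI 151–200). (200−151)·(272−261)/(395−261) + 151 = 49·11/134 + 151 ≈ 155.02 → 155.
Houston: row 0–69 (AQI 0–50). (50−0)·(61−0)/(69−0) + 0 = 50·61/69 + 0 ≈ 44.20 → 44.
AQIs: Seoul=58, Delhi=272, Cairo=155, Houston=44. Sum = 58 + 272 + 155 + 44 = 529.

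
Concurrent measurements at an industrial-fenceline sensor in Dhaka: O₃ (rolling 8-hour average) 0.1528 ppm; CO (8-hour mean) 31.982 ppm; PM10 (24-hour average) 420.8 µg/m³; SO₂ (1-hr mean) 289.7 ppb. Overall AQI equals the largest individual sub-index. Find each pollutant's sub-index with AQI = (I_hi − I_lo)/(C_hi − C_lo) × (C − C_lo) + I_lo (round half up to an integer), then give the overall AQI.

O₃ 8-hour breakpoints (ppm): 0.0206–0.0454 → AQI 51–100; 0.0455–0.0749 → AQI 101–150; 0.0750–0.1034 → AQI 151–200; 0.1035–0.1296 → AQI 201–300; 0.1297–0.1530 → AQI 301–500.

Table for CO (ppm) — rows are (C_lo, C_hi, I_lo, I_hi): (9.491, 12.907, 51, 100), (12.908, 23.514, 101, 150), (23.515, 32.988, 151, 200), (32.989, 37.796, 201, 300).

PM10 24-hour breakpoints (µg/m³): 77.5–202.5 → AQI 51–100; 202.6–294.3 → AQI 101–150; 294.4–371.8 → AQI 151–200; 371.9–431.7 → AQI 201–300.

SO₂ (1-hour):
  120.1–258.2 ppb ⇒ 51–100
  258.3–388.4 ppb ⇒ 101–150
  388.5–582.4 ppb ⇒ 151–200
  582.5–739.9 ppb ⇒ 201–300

O₃: 0.1528 lies in 0.1297–0.1530, so I_lo=301, I_hi=500, C_lo=0.1297, C_hi=0.1530.
(500−301)/(0.1530−0.1297) × (0.1528−0.1297) + 301 = 199/0.0233 × 0.0231 + 301 ≈ 498.29 → 498.
CO: 31.982 ∈ [23.515, 32.988] ↔ index [151, 200].
151 + (31.982−23.515)·(200−151)/(32.988−23.515) = 151 + 8.467·49/9.473 ≈ 194.80, so AQI = 195.
PM10 420.8: bracket 371.9–431.7 → index 201–300; slope 99/59.8, offset 48.9.
AQI = 201 + 99/59.8·48.9 ≈ 281.95 ⇒ 282.
SO₂: row 258.3–388.4 (AQI 101–150). (150−101)·(289.7−258.3)/(388.4−258.3) + 101 = 49·31.4/130.1 + 101 ≈ 112.83 → 113.
Sub-indices: O₃→498, CO→195, PM10→282, SO₂→113. Overall AQI = max = 498; dominant pollutant is O₃.
AQI 498: Hazardous.

498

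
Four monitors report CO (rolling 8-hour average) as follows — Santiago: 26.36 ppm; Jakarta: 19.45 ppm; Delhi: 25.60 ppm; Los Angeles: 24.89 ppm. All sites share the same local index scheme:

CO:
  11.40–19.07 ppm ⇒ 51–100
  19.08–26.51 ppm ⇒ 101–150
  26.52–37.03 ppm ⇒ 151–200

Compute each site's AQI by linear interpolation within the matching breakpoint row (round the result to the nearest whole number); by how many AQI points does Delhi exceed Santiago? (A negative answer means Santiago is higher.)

-5

Santiago: 26.36 ∈ [19.08, 26.51] ↔ index [101, 150].
101 + (26.36−19.08)·(150−101)/(26.51−19.08) = 101 + 7.28·49/7.43 ≈ 149.01, so AQI = 149.
Jakarta: 19.45 ∈ [19.08, 26.51] ↔ index [101, 150].
101 + (19.45−19.08)·(150−101)/(26.51−19.08) = 101 + 0.37·49/7.43 ≈ 103.44, so AQI = 103.
Delhi 25.60: bracket 19.08–26.51 → index 101–150; slope 49/7.43, offset 6.52.
AQI = 101 + 49/7.43·6.52 ≈ 144.00 ⇒ 144.
Los Angeles: row 19.08–26.51 (AQI 101–150). (150−101)·(24.89−19.08)/(26.51−19.08) + 101 = 49·5.81/7.43 + 101 ≈ 139.32 → 139.
AQIs: Santiago=149, Jakarta=103, Delhi=144, Los Angeles=139. Delhi (144) − Santiago (149) = -5.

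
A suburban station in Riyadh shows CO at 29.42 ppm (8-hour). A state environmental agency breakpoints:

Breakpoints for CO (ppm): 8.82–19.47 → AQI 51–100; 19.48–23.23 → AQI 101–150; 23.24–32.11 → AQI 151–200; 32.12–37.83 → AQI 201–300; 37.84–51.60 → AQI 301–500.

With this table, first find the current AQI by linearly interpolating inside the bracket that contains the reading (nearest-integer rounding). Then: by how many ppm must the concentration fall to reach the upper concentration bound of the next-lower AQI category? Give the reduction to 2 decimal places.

6.19

CO: row 23.24–32.11 (AQI 151–200). (200−151)·(29.42−23.24)/(32.11−23.24) + 151 = 49·6.18/8.87 + 151 ≈ 185.14 → 185.
Current AQI 185 is in the Unhealthy range (151–200). The next-lower category tops out at AQI 150, whose upper concentration bound is 23.23 ppm.
Reduction needed = 29.42 − 23.23 = 6.19 ppm.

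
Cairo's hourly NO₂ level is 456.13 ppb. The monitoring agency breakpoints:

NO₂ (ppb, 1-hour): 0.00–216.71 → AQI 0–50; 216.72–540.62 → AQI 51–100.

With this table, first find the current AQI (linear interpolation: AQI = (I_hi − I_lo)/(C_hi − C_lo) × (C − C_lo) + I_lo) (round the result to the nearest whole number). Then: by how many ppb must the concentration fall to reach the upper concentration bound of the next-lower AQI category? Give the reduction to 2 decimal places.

239.42

NO₂ 456.13: bracket 216.72–540.62 → index 51–100; slope 49/323.90, offset 239.41.
AQI = 51 + 49/323.90·239.41 ≈ 87.22 ⇒ 87.
Current AQI 87 is in the Moderate range (51–100). The next-lower category tops out at AQI 50, whose upper concentration bound is 216.71 ppb.
Reduction needed = 456.13 − 216.71 = 239.42 ppb.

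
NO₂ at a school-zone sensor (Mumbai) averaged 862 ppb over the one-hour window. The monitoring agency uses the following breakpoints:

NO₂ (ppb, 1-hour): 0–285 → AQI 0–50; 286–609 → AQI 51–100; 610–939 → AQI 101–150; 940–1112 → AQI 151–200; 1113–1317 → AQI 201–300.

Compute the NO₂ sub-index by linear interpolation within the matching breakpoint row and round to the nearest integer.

139

NO₂: row 610–939 (AQI 101–150). (150−101)·(862−610)/(939−610) + 101 = 49·252/329 + 101 ≈ 138.53 → 139.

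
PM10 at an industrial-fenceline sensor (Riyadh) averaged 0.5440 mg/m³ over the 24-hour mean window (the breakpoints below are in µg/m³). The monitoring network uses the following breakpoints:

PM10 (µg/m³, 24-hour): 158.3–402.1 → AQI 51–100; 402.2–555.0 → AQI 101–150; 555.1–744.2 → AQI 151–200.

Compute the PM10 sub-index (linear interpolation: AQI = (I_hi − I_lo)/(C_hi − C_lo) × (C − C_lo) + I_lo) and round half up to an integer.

Convert: 0.5440 mg/m³ = 544.0 µg/m³.
PM10: row 402.2–555.0 (AQI 101–150). (150−101)·(544.0−402.2)/(555.0−402.2) + 101 = 49·141.8/152.8 + 101 ≈ 146.47 → 146.

146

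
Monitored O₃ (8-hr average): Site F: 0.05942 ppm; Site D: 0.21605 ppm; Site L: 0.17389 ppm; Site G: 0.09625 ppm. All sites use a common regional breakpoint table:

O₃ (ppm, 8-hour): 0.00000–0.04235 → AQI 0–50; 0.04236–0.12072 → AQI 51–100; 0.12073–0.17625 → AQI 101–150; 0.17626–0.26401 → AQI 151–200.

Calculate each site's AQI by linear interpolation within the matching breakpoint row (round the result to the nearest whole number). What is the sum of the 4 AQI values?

468

Site F: 0.05942 ∈ [0.04236, 0.12072] ↔ index [51, 100].
51 + (0.05942−0.04236)·(100−51)/(0.12072−0.04236) = 51 + 0.01706·49/0.07836 ≈ 61.67, so AQI = 62.
Site D: 0.21605 lies in 0.17626–0.26401, so I_lo=151, I_hi=200, C_lo=0.17626, C_hi=0.26401.
(200−151)/(0.26401−0.17626) × (0.21605−0.17626) + 151 = 49/0.08775 × 0.03979 + 151 ≈ 173.22 → 173.
Site L: row 0.12073–0.17625 (AQI 101–150). (150−101)·(0.17389−0.12073)/(0.17625−0.12073) + 101 = 49·0.05316/0.05552 + 101 ≈ 147.92 → 148.
Site G 0.09625: bracket 0.04236–0.12072 → index 51–100; slope 49/0.07836, offset 0.05389.
AQI = 51 + 49/0.07836·0.05389 ≈ 84.70 ⇒ 85.
AQIs: Site F=62, Site D=173, Site L=148, Site G=85. Sum = 62 + 173 + 148 + 85 = 468.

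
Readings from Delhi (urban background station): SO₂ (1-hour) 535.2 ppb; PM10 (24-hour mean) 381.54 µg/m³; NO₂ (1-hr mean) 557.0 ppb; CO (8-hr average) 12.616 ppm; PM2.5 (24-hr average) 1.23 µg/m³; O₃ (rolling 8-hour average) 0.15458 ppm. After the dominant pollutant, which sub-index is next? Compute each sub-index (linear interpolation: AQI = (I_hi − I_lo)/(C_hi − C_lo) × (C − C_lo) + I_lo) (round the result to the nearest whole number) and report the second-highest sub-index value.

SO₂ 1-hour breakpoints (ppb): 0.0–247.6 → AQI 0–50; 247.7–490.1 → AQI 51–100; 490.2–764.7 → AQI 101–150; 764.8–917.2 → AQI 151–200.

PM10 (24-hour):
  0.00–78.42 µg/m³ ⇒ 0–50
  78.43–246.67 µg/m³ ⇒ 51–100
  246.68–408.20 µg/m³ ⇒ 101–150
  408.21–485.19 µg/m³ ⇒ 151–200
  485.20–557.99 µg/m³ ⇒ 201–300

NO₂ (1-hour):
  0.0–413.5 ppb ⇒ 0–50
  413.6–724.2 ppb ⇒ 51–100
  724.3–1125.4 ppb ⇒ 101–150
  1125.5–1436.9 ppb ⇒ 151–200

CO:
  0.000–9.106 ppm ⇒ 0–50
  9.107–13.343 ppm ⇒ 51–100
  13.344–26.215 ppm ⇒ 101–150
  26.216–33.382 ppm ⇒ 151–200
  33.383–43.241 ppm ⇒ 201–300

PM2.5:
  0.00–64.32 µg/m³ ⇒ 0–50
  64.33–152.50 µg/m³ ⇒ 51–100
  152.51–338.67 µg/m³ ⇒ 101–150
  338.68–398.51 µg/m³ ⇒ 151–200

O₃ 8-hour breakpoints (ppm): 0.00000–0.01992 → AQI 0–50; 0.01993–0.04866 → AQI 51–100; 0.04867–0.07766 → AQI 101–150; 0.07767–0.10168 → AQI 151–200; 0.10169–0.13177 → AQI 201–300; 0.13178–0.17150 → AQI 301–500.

142

SO₂ 535.2: bracket 490.2–764.7 → index 101–150; slope 49/274.5, offset 45.0.
AQI = 101 + 49/274.5·45.0 ≈ 109.03 ⇒ 109.
PM10 381.54: bracket 246.68–408.20 → index 101–150; slope 49/161.52, offset 134.86.
AQI = 101 + 49/161.52·134.86 ≈ 141.91 ⇒ 142.
NO₂: row 413.6–724.2 (AQI 51–100). (100−51)·(557.0−413.6)/(724.2−413.6) + 51 = 49·143.4/310.6 + 51 ≈ 73.62 → 74.
CO: row 9.107–13.343 (AQI 51–100). (100−51)·(12.616−9.107)/(13.343−9.107) + 51 = 49·3.509/4.236 + 51 ≈ 91.59 → 92.
PM2.5: 1.23 lies in 0.00–64.32, so I_lo=0, I_hi=50, C_lo=0.00, C_hi=64.32.
(50−0)/(64.32−0.00) × (1.23−0.00) + 0 = 50/64.32 × 1.23 + 0 ≈ 0.96 → 1.
O₃: 0.15458 ∈ [0.13178, 0.17150] ↔ index [301, 500].
301 + (0.15458−0.13178)·(500−301)/(0.17150−0.13178) = 301 + 0.02280·199/0.03972 ≈ 415.23, so AQI = 415.
Sub-indices: SO₂→109, PM10→142, NO₂→74, CO→92, PM2.5→1, O₃→415. Ranked high→low: 415, 142, 109, 92, 74, 1. Second-highest sub-index = 142.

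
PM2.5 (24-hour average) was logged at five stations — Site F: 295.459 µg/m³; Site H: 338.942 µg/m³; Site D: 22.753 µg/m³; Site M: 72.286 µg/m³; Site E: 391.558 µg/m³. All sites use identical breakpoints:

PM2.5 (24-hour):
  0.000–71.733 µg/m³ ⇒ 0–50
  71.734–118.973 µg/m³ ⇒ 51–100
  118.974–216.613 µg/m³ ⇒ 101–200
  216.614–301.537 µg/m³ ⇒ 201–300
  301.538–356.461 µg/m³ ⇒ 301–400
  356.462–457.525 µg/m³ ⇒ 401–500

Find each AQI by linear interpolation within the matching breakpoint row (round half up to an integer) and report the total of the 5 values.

1164

Site F: 295.459 ∈ [216.614, 301.537] ↔ index [201, 300].
201 + (295.459−216.614)·(300−201)/(301.537−216.614) = 201 + 78.845·99/84.923 ≈ 292.91, so AQI = 293.
Site H 338.942: bracket 301.538–356.461 → index 301–400; slope 99/54.923, offset 37.404.
AQI = 301 + 99/54.923·37.404 ≈ 368.42 ⇒ 368.
Site D: 22.753 ∈ [0.000, 71.733] ↔ index [0, 50].
0 + (22.753−0.000)·(50−0)/(71.733−0.000) = 0 + 22.753·50/71.733 ≈ 15.86, so AQI = 16.
Site M: 72.286 lies in 71.734–118.973, so I_lo=51, I_hi=100, C_lo=71.734, C_hi=118.973.
(100−51)/(118.973−71.734) × (72.286−71.734) + 51 = 49/47.239 × 0.552 + 51 ≈ 51.57 → 52.
Site E: 391.558 lies in 356.462–457.525, so I_lo=401, I_hi=500, C_lo=356.462, C_hi=457.525.
(500−401)/(457.525−356.462) × (391.558−356.462) + 401 = 99/101.063 × 35.096 + 401 ≈ 435.38 → 435.
AQIs: Site F=293, Site H=368, Site D=16, Site M=52, Site E=435. Sum = 293 + 368 + 16 + 52 + 435 = 1164.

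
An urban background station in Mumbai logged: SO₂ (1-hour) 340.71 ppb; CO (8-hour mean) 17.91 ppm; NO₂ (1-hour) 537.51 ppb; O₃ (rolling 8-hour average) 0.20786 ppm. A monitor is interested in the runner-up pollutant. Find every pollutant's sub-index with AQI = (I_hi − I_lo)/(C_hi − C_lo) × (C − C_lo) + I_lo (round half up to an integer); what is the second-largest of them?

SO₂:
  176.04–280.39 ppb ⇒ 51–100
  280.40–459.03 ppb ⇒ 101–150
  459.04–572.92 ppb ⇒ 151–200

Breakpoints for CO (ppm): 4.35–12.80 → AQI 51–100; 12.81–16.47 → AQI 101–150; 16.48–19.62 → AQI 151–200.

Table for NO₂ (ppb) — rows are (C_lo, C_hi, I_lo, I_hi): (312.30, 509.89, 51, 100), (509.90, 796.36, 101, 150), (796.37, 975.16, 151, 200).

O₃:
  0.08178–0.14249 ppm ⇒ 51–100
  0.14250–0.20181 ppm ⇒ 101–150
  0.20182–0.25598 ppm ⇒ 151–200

SO₂: 340.71 lies in 280.40–459.03, so I_lo=101, I_hi=150, C_lo=280.40, C_hi=459.03.
(150−101)/(459.03−280.40) × (340.71−280.40) + 101 = 49/178.63 × 60.31 + 101 ≈ 117.54 → 118.
CO: 17.91 lies in 16.48–19.62, so I_lo=151, I_hi=200, C_lo=16.48, C_hi=19.62.
(200−151)/(19.62−16.48) × (17.91−16.48) + 151 = 49/3.14 × 1.43 + 151 ≈ 173.32 → 173.
NO₂: 537.51 ∈ [509.90, 796.36] ↔ index [101, 150].
101 + (537.51−509.90)·(150−101)/(796.36−509.90) = 101 + 27.61·49/286.46 ≈ 105.72, so AQI = 106.
O₃: 0.20786 ∈ [0.20182, 0.25598] ↔ index [151, 200].
151 + (0.20786−0.20182)·(200−151)/(0.25598−0.20182) = 151 + 0.00604·49/0.05416 ≈ 156.46, so AQI = 156.
Sub-indices: SO₂→118, CO→173, NO₂→106, O₃→156. Ranked high→low: 173, 156, 118, 106. Second-highest sub-index = 156.

156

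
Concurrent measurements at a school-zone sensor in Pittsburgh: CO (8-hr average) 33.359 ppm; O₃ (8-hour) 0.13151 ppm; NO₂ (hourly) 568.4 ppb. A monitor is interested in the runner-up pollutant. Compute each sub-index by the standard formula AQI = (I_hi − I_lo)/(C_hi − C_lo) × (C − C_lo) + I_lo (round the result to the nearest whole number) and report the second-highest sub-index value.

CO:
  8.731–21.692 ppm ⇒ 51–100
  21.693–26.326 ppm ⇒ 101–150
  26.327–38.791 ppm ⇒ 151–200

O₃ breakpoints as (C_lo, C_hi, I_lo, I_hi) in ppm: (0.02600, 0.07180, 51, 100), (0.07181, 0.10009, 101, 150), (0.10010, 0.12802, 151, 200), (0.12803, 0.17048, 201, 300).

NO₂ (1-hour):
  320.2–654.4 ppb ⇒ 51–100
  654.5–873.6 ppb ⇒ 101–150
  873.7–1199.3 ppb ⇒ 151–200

179

CO: 33.359 lies in 26.327–38.791, so I_lo=151, I_hi=200, C_lo=26.327, C_hi=38.791.
(200−151)/(38.791−26.327) × (33.359−26.327) + 151 = 49/12.464 × 7.032 + 151 ≈ 178.65 → 179.
O₃: 0.13151 lies in 0.12803–0.17048, so I_lo=201, I_hi=300, C_lo=0.12803, C_hi=0.17048.
(300−201)/(0.17048−0.12803) × (0.13151−0.12803) + 201 = 99/0.04245 × 0.00348 + 201 ≈ 209.12 → 209.
NO₂: 568.4 ∈ [320.2, 654.4] ↔ index [51, 100].
51 + (568.4−320.2)·(100−51)/(654.4−320.2) = 51 + 248.2·49/334.2 ≈ 87.39, so AQI = 87.
Sub-indices: CO→179, O₃→209, NO₂→87. Ranked high→low: 209, 179, 87. Second-highest sub-index = 179.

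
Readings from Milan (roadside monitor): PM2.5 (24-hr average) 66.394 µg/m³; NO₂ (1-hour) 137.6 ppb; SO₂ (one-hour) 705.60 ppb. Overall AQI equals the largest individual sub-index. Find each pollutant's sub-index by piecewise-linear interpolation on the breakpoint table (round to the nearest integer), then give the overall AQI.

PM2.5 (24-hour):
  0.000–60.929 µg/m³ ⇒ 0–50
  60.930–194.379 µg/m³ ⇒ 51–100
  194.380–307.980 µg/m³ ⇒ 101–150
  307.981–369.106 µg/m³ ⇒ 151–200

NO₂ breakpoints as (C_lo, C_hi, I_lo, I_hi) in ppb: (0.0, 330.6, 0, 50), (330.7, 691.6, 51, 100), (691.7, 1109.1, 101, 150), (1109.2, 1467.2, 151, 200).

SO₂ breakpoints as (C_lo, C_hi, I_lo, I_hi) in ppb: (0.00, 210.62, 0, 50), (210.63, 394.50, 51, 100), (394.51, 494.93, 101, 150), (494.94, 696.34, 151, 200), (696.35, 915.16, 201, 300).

PM2.5 66.394: bracket 60.930–194.379 → index 51–100; slope 49/133.449, offset 5.464.
AQI = 51 + 49/133.449·5.464 ≈ 53.01 ⇒ 53.
NO₂ 137.6: bracket 0.0–330.6 → index 0–50; slope 50/330.6, offset 137.6.
AQI = 0 + 50/330.6·137.6 ≈ 20.81 ⇒ 21.
SO₂: 705.60 ∈ [696.35, 915.16] ↔ index [201, 300].
201 + (705.60−696.35)·(300−201)/(915.16−696.35) = 201 + 9.25·99/218.81 ≈ 205.19, so AQI = 205.
Sub-indices: PM2.5→53, NO₂→21, SO₂→205. Overall AQI = max = 205; dominant pollutant is SO₂.

205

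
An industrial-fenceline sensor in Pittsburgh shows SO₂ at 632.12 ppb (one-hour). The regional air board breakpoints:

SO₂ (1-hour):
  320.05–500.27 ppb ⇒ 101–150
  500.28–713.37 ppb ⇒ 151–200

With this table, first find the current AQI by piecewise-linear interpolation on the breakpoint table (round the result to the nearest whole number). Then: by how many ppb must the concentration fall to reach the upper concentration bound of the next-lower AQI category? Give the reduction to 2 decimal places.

SO₂: 632.12 lies in 500.28–713.37, so I_lo=151, I_hi=200, C_lo=500.28, C_hi=713.37.
(200−151)/(713.37−500.28) × (632.12−500.28) + 151 = 49/213.09 × 131.84 + 151 ≈ 181.32 → 181.
Current AQI 181 is in the Unhealthy range (151–200). The next-lower category tops out at AQI 150, whose upper concentration bound is 500.27 ppb.
Reduction needed = 632.12 − 500.27 = 131.85 ppb.

131.85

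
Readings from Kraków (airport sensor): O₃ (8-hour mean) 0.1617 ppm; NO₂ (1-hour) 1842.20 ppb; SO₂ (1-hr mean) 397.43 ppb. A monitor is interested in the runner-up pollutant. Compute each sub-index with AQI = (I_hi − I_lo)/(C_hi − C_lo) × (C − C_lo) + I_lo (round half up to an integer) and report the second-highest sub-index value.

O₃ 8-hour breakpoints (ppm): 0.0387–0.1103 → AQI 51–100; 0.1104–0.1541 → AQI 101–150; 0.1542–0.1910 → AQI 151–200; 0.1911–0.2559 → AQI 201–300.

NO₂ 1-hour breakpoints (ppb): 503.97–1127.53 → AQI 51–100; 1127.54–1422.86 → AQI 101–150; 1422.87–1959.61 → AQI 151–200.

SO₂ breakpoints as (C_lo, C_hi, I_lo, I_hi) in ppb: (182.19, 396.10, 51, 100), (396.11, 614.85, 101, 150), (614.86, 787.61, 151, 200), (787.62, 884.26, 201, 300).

161

O₃ 0.1617: bracket 0.1542–0.1910 → index 151–200; slope 49/0.0368, offset 0.0075.
AQI = 151 + 49/0.0368·0.0075 ≈ 160.99 ⇒ 161.
NO₂: 1842.20 lies in 1422.87–1959.61, so I_lo=151, I_hi=200, C_lo=1422.87, C_hi=1959.61.
(200−151)/(1959.61−1422.87) × (1842.20−1422.87) + 151 = 49/536.74 × 419.33 + 151 ≈ 189.28 → 189.
SO₂: row 396.11–614.85 (AQI 101–150). (150−101)·(397.43−396.11)/(614.85−396.11) + 101 = 49·1.32/218.74 + 101 ≈ 101.30 → 101.
Sub-indices: O₃→161, NO₂→189, SO₂→101. Ranked high→low: 189, 161, 101. Second-highest sub-index = 161.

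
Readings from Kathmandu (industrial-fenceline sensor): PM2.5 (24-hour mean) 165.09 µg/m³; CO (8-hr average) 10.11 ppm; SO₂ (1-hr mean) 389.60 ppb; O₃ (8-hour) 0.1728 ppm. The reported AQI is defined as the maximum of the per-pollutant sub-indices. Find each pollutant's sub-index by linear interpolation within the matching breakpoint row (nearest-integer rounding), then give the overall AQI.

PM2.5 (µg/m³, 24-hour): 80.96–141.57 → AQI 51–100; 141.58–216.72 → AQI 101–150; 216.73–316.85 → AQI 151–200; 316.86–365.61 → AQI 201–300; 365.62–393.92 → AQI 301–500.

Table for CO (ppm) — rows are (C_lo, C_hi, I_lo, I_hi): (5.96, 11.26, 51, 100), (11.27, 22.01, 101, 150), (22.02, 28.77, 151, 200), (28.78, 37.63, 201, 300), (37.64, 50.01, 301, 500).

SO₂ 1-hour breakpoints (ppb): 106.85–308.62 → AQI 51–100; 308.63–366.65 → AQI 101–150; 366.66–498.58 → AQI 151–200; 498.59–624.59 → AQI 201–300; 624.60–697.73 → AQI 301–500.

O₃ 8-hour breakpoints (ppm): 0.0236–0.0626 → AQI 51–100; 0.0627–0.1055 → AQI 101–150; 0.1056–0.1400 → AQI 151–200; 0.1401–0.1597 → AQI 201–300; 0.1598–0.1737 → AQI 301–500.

PM2.5 165.09: bracket 141.58–216.72 → index 101–150; slope 49/75.14, offset 23.51.
AQI = 101 + 49/75.14·23.51 ≈ 116.33 ⇒ 116.
CO: 10.11 lies in 5.96–11.26, so I_lo=51, I_hi=100, C_lo=5.96, C_hi=11.26.
(100−51)/(11.26−5.96) × (10.11−5.96) + 51 = 49/5.30 × 4.15 + 51 ≈ 89.37 → 89.
SO₂ 389.60: bracket 366.66–498.58 → index 151–200; slope 49/131.92, offset 22.94.
AQI = 151 + 49/131.92·22.94 ≈ 159.52 ⇒ 160.
O₃: 0.1728 ∈ [0.1598, 0.1737] ↔ index [301, 500].
301 + (0.1728−0.1598)·(500−301)/(0.1737−0.1598) = 301 + 0.0130·199/0.0139 ≈ 487.12, so AQI = 487.
Sub-indices: PM2.5→116, CO→89, SO₂→160, O₃→487. Overall AQI = max = 487; dominant pollutant is O₃.

487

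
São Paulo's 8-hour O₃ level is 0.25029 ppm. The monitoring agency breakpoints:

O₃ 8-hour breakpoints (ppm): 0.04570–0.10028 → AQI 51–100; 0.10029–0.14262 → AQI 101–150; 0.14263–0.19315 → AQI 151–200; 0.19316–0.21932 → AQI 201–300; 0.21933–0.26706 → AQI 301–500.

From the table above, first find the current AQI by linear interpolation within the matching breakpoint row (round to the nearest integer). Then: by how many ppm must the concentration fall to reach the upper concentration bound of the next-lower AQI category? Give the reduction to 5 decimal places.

0.03097

O₃: row 0.21933–0.26706 (AQI 301–500). (500−301)·(0.25029−0.21933)/(0.26706−0.21933) + 301 = 199·0.03096/0.04773 + 301 ≈ 430.08 → 430.
Current AQI 430 is in the Hazardous range (301–500). The next-lower category tops out at AQI 300, whose upper concentration bound is 0.21932 ppm.
Reduction needed = 0.25029 − 0.21932 = 0.03097 ppm.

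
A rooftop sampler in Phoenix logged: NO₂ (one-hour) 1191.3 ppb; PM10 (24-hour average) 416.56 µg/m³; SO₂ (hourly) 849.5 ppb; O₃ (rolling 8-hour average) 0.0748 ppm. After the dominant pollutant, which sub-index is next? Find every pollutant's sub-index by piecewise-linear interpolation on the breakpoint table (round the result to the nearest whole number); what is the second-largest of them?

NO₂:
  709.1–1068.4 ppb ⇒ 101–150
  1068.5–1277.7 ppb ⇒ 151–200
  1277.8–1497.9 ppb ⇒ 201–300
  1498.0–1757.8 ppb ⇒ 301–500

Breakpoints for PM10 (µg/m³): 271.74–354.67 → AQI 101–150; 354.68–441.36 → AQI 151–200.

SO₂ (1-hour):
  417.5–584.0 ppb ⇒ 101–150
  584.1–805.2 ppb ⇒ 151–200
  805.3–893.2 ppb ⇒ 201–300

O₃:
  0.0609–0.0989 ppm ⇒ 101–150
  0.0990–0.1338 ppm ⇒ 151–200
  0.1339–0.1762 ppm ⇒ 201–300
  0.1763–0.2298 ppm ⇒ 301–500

186

NO₂: 1191.3 ∈ [1068.5, 1277.7] ↔ index [151, 200].
151 + (1191.3−1068.5)·(200−151)/(1277.7−1068.5) = 151 + 122.8·49/209.2 ≈ 179.76, so AQI = 180.
PM10 416.56: bracket 354.68–441.36 → index 151–200; slope 49/86.68, offset 61.88.
AQI = 151 + 49/86.68·61.88 ≈ 185.98 ⇒ 186.
SO₂: 849.5 ∈ [805.3, 893.2] ↔ index [201, 300].
201 + (849.5−805.3)·(300−201)/(893.2−805.3) = 201 + 44.2·99/87.9 ≈ 250.78, so AQI = 251.
O₃: row 0.0609–0.0989 (AQI 101–150). (150−101)·(0.0748−0.0609)/(0.0989−0.0609) + 101 = 49·0.0139/0.0380 + 101 ≈ 118.92 → 119.
Sub-indices: NO₂→180, PM10→186, SO₂→251, O₃→119. Ranked high→low: 251, 186, 180, 119. Second-highest sub-index = 186.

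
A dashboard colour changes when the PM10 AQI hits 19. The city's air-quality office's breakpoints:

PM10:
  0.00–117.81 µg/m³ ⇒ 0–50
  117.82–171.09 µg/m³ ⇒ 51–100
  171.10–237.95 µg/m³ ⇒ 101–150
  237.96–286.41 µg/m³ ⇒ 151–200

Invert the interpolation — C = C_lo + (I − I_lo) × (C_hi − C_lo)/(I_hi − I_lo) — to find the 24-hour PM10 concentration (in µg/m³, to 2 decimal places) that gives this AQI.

AQI 19 lies in the 0–50 band, which corresponds to 0.00–117.81 µg/m³.
C = 0.00 + (19−0)×(117.81−0.00)/(50−0) = 0.00 + 19×117.81/50 ≈ 44.7678 µg/m³ → 44.77 µg/m³ to 2 dp.

44.77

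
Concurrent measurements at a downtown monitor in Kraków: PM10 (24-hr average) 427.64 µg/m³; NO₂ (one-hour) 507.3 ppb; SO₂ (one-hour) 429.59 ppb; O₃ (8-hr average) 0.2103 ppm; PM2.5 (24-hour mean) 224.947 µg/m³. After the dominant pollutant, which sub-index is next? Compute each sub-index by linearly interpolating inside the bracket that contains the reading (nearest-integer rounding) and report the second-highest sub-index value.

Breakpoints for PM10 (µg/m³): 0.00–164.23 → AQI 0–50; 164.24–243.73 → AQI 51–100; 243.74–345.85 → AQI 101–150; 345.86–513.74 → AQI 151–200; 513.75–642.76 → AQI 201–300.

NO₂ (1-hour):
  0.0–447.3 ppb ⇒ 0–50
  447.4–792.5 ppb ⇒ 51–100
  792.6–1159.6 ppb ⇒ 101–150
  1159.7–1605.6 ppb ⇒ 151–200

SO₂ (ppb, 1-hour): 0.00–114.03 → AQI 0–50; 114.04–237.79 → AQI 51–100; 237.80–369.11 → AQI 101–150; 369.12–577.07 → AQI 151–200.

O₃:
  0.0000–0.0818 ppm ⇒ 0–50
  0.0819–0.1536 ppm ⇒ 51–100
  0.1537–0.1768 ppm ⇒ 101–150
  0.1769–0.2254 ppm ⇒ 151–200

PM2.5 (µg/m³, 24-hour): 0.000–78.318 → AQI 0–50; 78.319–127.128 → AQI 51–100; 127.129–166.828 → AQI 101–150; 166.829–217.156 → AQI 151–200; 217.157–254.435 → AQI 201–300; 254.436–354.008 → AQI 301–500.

185

PM10: row 345.86–513.74 (AQI 151–200). (200−151)·(427.64−345.86)/(513.74−345.86) + 151 = 49·81.78/167.88 + 151 ≈ 174.87 → 175.
NO₂: 507.3 lies in 447.4–792.5, so I_lo=51, I_hi=100, C_lo=447.4, C_hi=792.5.
(100−51)/(792.5−447.4) × (507.3−447.4) + 51 = 49/345.1 × 59.9 + 51 ≈ 59.51 → 60.
SO₂: 429.59 ∈ [369.12, 577.07] ↔ index [151, 200].
151 + (429.59−369.12)·(200−151)/(577.07−369.12) = 151 + 60.47·49/207.95 ≈ 165.25, so AQI = 165.
O₃: 0.2103 ∈ [0.1769, 0.2254] ↔ index [151, 200].
151 + (0.2103−0.1769)·(200−151)/(0.2254−0.1769) = 151 + 0.0334·49/0.0485 ≈ 184.74, so AQI = 185.
PM2.5 224.947: bracket 217.157–254.435 → index 201–300; slope 99/37.278, offset 7.790.
AQI = 201 + 99/37.278·7.790 ≈ 221.69 ⇒ 222.
Sub-indices: PM10→175, NO₂→60, SO₂→165, O₃→185, PM2.5→222. Ranked high→low: 222, 185, 175, 165, 60. Second-highest sub-index = 185.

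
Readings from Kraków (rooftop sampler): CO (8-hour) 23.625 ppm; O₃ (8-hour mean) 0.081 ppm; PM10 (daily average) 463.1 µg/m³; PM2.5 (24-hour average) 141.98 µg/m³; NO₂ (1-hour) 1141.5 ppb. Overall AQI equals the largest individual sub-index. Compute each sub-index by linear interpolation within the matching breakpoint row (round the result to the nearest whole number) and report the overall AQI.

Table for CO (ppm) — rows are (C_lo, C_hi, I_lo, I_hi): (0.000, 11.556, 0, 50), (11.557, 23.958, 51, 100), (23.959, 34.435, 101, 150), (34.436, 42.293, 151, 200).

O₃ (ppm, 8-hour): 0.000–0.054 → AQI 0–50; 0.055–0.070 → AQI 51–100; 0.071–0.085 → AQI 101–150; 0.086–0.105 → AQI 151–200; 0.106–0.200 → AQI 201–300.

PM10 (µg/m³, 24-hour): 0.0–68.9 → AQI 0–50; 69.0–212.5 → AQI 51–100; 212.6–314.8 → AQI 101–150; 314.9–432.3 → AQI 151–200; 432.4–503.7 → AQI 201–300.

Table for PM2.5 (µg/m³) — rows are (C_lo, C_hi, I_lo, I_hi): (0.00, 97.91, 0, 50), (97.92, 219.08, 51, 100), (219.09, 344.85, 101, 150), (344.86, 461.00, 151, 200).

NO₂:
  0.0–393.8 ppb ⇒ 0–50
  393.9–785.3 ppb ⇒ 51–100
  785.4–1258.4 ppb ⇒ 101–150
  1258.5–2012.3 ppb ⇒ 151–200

244

CO: 23.625 ∈ [11.557, 23.958] ↔ index [51, 100].
51 + (23.625−11.557)·(100−51)/(23.958−11.557) = 51 + 12.068·49/12.401 ≈ 98.68, so AQI = 99.
O₃: 0.081 ∈ [0.071, 0.085] ↔ index [101, 150].
101 + (0.081−0.071)·(150−101)/(0.085−0.071) = 101 + 0.010·49/0.014 ≈ 136.00, so AQI = 136.
PM10: 463.1 lies in 432.4–503.7, so I_lo=201, I_hi=300, C_lo=432.4, C_hi=503.7.
(300−201)/(503.7−432.4) × (463.1−432.4) + 201 = 99/71.3 × 30.7 + 201 ≈ 243.63 → 244.
PM2.5 141.98: bracket 97.92–219.08 → index 51–100; slope 49/121.16, offset 44.06.
AQI = 51 + 49/121.16·44.06 ≈ 68.82 ⇒ 69.
NO₂: 1141.5 lies in 785.4–1258.4, so I_lo=101, I_hi=150, C_lo=785.4, C_hi=1258.4.
(150−101)/(1258.4−785.4) × (1141.5−785.4) + 101 = 49/473.0 × 356.1 + 101 ≈ 137.89 → 138.
Sub-indices: CO→99, O₃→136, PM10→244, PM2.5→69, NO₂→138. Overall AQI = max = 244; dominant pollutant is PM10.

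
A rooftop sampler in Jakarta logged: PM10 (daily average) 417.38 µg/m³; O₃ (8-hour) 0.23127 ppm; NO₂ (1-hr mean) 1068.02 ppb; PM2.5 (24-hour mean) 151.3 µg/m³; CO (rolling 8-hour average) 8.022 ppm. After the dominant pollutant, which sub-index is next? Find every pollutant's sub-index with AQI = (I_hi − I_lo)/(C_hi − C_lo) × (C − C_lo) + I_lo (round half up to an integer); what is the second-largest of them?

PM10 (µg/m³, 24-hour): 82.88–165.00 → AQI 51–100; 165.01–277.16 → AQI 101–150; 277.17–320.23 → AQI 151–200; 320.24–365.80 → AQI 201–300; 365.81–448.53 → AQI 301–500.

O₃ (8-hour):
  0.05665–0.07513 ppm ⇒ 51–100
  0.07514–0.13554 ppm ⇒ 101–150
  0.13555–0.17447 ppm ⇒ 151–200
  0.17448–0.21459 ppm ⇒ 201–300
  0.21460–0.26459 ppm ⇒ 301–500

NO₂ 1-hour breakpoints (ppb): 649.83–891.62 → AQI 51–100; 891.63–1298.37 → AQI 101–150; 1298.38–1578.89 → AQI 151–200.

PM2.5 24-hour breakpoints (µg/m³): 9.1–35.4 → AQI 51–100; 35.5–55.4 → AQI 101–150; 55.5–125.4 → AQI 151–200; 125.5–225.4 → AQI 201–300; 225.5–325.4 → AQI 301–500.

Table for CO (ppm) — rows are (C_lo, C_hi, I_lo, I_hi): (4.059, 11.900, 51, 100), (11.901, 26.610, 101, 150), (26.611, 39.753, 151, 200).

PM10: row 365.81–448.53 (AQI 301–500). (500−301)·(417.38−365.81)/(448.53−365.81) + 301 = 199·51.57/82.72 + 301 ≈ 425.06 → 425.
O₃: 0.23127 lies in 0.21460–0.26459, so I_lo=301, I_hi=500, C_lo=0.21460, C_hi=0.26459.
(500−301)/(0.26459−0.21460) × (0.23127−0.21460) + 301 = 199/0.04999 × 0.01667 + 301 ≈ 367.36 → 367.
NO₂ 1068.02: bracket 891.63–1298.37 → index 101–150; slope 49/406.74, offset 176.39.
AQI = 101 + 49/406.74·176.39 ≈ 122.25 ⇒ 122.
PM2.5: 151.3 lies in 125.5–225.4, so I_lo=201, I_hi=300, C_lo=125.5, C_hi=225.4.
(300−201)/(225.4−125.5) × (151.3−125.5) + 201 = 99/99.9 × 25.8 + 201 ≈ 226.57 → 227.
CO: row 4.059–11.900 (AQI 51–100). (100−51)·(8.022−4.059)/(11.900−4.059) + 51 = 49·3.963/7.841 + 51 ≈ 75.77 → 76.
Sub-indices: PM10→425, O₃→367, NO₂→122, PM2.5→227, CO→76. Ranked high→low: 425, 367, 227, 122, 76. Second-highest sub-index = 367.

367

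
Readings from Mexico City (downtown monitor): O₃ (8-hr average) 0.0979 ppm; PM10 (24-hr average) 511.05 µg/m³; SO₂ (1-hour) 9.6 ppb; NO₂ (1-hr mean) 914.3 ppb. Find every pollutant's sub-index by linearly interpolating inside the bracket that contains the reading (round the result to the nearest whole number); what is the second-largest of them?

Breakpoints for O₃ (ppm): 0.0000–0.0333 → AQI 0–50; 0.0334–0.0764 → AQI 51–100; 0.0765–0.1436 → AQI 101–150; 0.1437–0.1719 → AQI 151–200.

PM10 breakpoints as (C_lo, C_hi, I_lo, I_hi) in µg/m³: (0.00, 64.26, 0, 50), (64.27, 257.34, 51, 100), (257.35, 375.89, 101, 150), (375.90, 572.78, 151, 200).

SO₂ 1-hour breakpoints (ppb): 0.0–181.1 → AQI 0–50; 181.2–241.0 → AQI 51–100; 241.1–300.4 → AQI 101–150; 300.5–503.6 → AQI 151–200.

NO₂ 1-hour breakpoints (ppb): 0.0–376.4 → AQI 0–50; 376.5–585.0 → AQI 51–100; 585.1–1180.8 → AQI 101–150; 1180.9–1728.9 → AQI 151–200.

128

O₃: 0.0979 lies in 0.0765–0.1436, so I_lo=101, I_hi=150, C_lo=0.0765, C_hi=0.1436.
(150−101)/(0.1436−0.0765) × (0.0979−0.0765) + 101 = 49/0.0671 × 0.0214 + 101 ≈ 116.63 → 117.
PM10: row 375.90–572.78 (AQI 151–200). (200−151)·(511.05−375.90)/(572.78−375.90) + 151 = 49·135.15/196.88 + 151 ≈ 184.64 → 185.
SO₂ 9.6: bracket 0.0–181.1 → index 0–50; slope 50/181.1, offset 9.6.
AQI = 0 + 50/181.1·9.6 ≈ 2.65 ⇒ 3.
NO₂ 914.3: bracket 585.1–1180.8 → index 101–150; slope 49/595.7, offset 329.2.
AQI = 101 + 49/595.7·329.2 ≈ 128.08 ⇒ 128.
Sub-indices: O₃→117, PM10→185, SO₂→3, NO₂→128. Ranked high→low: 185, 128, 117, 3. Second-highest sub-index = 128.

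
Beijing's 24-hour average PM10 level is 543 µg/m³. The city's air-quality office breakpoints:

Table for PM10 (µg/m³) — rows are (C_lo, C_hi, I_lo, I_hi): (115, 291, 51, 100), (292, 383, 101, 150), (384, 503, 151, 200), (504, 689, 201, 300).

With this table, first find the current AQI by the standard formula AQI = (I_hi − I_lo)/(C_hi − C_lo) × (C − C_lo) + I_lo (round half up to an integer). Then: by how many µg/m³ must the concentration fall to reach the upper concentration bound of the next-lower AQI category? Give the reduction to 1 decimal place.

PM10: 543 lies in 504–689, so I_lo=201, I_hi=300, C_lo=504, C_hi=689.
(300−201)/(689−504) × (543−504) + 201 = 99/185 × 39 + 201 ≈ 221.87 → 222.
Current AQI 222 is in the Very Unhealthy range (201–300). The next-lower category tops out at AQI 200, whose upper concentration bound is 503 µg/m³.
Reduction needed = 543 − 503 = 40.0 µg/m³.

40.0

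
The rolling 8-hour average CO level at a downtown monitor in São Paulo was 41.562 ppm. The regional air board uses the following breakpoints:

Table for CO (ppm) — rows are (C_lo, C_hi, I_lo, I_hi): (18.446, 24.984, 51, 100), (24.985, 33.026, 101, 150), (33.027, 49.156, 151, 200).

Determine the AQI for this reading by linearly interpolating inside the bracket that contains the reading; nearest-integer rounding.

177

CO 41.562: bracket 33.027–49.156 → index 151–200; slope 49/16.129, offset 8.535.
AQI = 151 + 49/16.129·8.535 ≈ 176.93 ⇒ 177.
AQI 177 falls in the Unhealthy category.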